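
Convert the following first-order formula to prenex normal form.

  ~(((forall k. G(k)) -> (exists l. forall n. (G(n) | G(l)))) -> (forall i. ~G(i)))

First replace A → B with ¬A ∨ B.
  ~(~(~(forall k. G(k)) | (exists l. forall n. (G(n) | G(l)))) | (forall i. ~G(i)))
Push ¬ through the quantifiers and connectives to reach negation normal form:
  ((exists k. ~G(k)) | (exists l. forall n. (G(n) | G(l)))) & (exists i. G(i))
All bound variables are already distinct, so no renaming is needed.
Finally move all quantifiers to the prefix:
  exists k. exists l. forall n. exists i. ((~G(k) | G(n) | G(l)) & G(i))

exists k. exists l. forall n. exists i. ((~G(k) | G(n) | G(l)) & G(i))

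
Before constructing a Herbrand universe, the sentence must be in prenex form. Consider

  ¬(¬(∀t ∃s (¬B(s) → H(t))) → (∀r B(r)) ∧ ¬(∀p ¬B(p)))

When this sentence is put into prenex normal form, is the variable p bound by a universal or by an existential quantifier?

First replace A → B with ¬A ∨ B.
  ¬(¬¬(∀t ∃s (¬¬B(s) ∨ H(t))) ∨ (∀r B(r)) ∧ ¬(∀p ¬B(p)))
Drive negations inward (¬∀x A ≡ ∃x ¬A, ¬∃x A ≡ ∀x ¬A, De Morgan for ∧/∨):
  (∃t ∀s (¬B(s) ∧ ¬H(t))) ∧ ((∃r ¬B(r)) ∨ (∀p ¬B(p)))
All bound variables are already distinct, so no renaming is needed.
Finally move all quantifiers to the prefix:
  ∃t ∀s ∃r ∀p (¬B(s) ∧ ¬H(t) ∧ (¬B(r) ∨ ¬B(p)))
The quantifier ∀p sits under an even number of negations (counting the antecedent side of each →), so it remains universal.

universal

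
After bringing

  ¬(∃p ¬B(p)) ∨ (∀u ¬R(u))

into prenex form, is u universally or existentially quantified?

Push ¬ through the quantifiers and connectives to reach negation normal form:
  (∀p B(p)) ∨ (∀u ¬R(u))
All bound variables are already distinct, so no renaming is needed.
Finally move all quantifiers to the prefix:
  ∀p ∀u (B(p) ∨ ¬R(u))
The quantifier ∀u sits under an even number of negations, so it remains universal.

universal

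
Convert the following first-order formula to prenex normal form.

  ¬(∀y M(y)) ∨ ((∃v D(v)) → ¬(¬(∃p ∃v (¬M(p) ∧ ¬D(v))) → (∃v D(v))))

∃y ∀v ∀p ∀s ∀q (¬M(y) ∨ ¬D(v) ∨ (M(p) ∨ D(s)) ∧ ¬D(q))

Eliminate → and ↔ using ¬ and ∨.
  ¬(∀y M(y)) ∨ ¬(∃v D(v)) ∨ ¬(¬¬(∃p ∃v (¬M(p) ∧ ¬D(v))) ∨ (∃v D(v)))
Move each ¬ inward, flipping quantifiers it crosses:
  (∃y ¬M(y)) ∨ (∀v ¬D(v)) ∨ (∀p ∀v (M(p) ∨ D(v))) ∧ (∀v ¬D(v))
Give each quantifier a distinct variable: v↦s, v↦q.
  (∃y ¬M(y)) ∨ (∀v ¬D(v)) ∨ (∀p ∀s (M(p) ∨ D(s))) ∧ (∀q ¬D(q))
Finally move all quantifiers to the prefix:
  ∃y ∀v ∀p ∀s ∀q (¬M(y) ∨ ¬D(v) ∨ (M(p) ∨ D(s)) ∧ ¬D(q))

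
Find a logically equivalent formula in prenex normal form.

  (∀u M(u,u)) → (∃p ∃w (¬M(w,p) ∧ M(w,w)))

Rewrite implications/biconditionals: A → B as ¬A ∨ B.
  ¬(∀u M(u,u)) ∨ (∃p ∃w (¬M(w,p) ∧ M(w,w)))
Drive negations inward (¬∀x A ≡ ∃x ¬A, ¬∃x A ≡ ∀x ¬A, De Morgan for ∧/∨):
  (∃u ¬M(u,u)) ∨ (∃p ∃w (¬M(w,p) ∧ M(w,w)))
All bound variables are already distinct, so no renaming is needed.
Pull the quantifiers to the front (each side's bound variable is not free in the other side):
  ∃u ∃p ∃w (¬M(u,u) ∨ ¬M(w,p) ∧ M(w,w))

∃u ∃p ∃w (¬M(u,u) ∨ ¬M(w,p) ∧ M(w,w))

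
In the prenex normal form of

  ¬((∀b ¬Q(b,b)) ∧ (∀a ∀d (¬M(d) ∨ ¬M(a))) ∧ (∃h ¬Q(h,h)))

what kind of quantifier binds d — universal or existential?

Push ¬ through the quantifiers and connectives to reach negation normal form:
  (∃b Q(b,b)) ∨ (∃a ∃d (M(d) ∧ M(a))) ∨ (∀h Q(h,h))
Extract every quantifier outward, since the variables are now distinct and don't occur free across branches:
  ∃b ∃a ∃d ∀h (Q(b,b) ∨ M(d) ∧ M(a) ∨ Q(h,h))
The quantifier ∀d sits under an odd number of negations, so it flips to ∃d.

existential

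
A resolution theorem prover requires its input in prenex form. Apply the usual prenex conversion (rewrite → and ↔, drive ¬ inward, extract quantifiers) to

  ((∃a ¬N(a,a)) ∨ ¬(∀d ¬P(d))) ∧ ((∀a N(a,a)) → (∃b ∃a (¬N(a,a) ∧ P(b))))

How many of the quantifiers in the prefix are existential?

5

Rewrite implications/biconditionals: A → B as ¬A ∨ B.
  ((∃a ¬N(a,a)) ∨ ¬(∀d ¬P(d))) ∧ (¬(∀a N(a,a)) ∨ (∃b ∃a (¬N(a,a) ∧ P(b))))
Move each ¬ inward, flipping quantifiers it crosses:
  ((∃a ¬N(a,a)) ∨ (∃d P(d))) ∧ ((∃a ¬N(a,a)) ∨ (∃b ∃a (¬N(a,a) ∧ P(b))))
Rename bound variables to avoid capture: a↦c, a↦s.
  ((∃a ¬N(a,a)) ∨ (∃d P(d))) ∧ ((∃c ¬N(c,c)) ∨ (∃b ∃s (¬N(s,s) ∧ P(b))))
Pull the quantifiers to the front (each side's bound variable is not free in the other side):
  ∃a ∃d ∃c ∃b ∃s ((¬N(a,a) ∨ P(d)) ∧ (¬N(c,c) ∨ ¬N(s,s) ∧ P(b)))
The prefix is ∃a ∃d ∃c ∃b ∃s: 0 universal, 5 existential.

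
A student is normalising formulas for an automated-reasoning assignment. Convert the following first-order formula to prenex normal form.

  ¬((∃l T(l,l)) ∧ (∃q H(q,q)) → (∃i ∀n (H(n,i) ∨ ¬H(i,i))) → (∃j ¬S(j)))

∃l ∃q ∃i ∀n ∀j (T(l,l) ∧ H(q,q) ∧ (H(n,i) ∨ ¬H(i,i)) ∧ S(j))

First replace A → B with ¬A ∨ B.
  ¬(¬((∃l T(l,l)) ∧ (∃q H(q,q))) ∨ ¬(∃i ∀n (H(n,i) ∨ ¬H(i,i))) ∨ (∃j ¬S(j)))
Move each ¬ inward, flipping quantifiers it crosses:
  (∃l T(l,l)) ∧ (∃q H(q,q)) ∧ (∃i ∀n (H(n,i) ∨ ¬H(i,i))) ∧ (∀j S(j))
All bound variables are already distinct, so no renaming is needed.
Pull the quantifiers to the front (each side's bound variable is not free in the other side):
  ∃l ∃q ∃i ∀n ∀j (T(l,l) ∧ H(q,q) ∧ (H(n,i) ∨ ¬H(i,i)) ∧ S(j))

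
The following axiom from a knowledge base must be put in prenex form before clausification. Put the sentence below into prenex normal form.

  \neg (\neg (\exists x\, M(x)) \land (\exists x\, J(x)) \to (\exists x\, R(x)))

\forall x\, \exists b\, \forall u1\, (\neg M(x) \land J(b) \land \neg R(u1))

Rewrite implications/biconditionals: A → B as ¬A ∨ B.
  \neg (\neg (\neg (\exists x\, M(x)) \land (\exists x\, J(x))) \lor (\exists x\, R(x)))
Drive negations inward (¬∀x A ≡ ∃x ¬A, ¬∃x A ≡ ∀x ¬A, De Morgan for ∧/∨):
  (\forall x\, \neg M(x)) \land (\exists x\, J(x)) \land (\forall x\, \neg R(x))
Rename bound variables to avoid capture: x↦b, x↦u1.
  (\forall x\, \neg M(x)) \land (\exists b\, J(b)) \land (\forall u1\, \neg R(u1))
Pull the quantifiers to the front (each side's bound variable is not free in the other side):
  \forall x\, \exists b\, \forall u1\, (\neg M(x) \land J(b) \land \neg R(u1))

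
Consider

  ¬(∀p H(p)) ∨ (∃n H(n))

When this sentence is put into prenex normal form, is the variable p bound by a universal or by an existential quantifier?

existential

Move each ¬ inward, flipping quantifiers it crosses:
  (∃p ¬H(p)) ∨ (∃n H(n))
Extract every quantifier outward, since the variables are now distinct and don't occur free across branches:
  ∃p ∃n (¬H(p) ∨ H(n))
The quantifier ∀p sits under an odd number of negations, so it flips to ∃p.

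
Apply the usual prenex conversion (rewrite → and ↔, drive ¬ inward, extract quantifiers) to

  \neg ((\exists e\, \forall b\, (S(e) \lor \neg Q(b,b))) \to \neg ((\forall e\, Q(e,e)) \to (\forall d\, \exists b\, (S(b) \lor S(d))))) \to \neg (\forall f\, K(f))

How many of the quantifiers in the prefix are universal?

3

Rewrite implications/biconditionals: A → B as ¬A ∨ B.
  \neg \neg (\neg (\exists e\, \forall b\, (S(e) \lor \neg Q(b,b))) \lor \neg (\neg (\forall e\, Q(e,e)) \lor (\forall d\, \exists b\, (S(b) \lor S(d))))) \lor \neg (\forall f\, K(f))
Move each ¬ inward, flipping quantifiers it crosses:
  (\forall e\, \exists b\, (\neg S(e) \land Q(b,b))) \lor (\forall e\, Q(e,e)) \land (\exists d\, \forall b\, (\neg S(b) \land \neg S(d))) \lor (\exists f\, \neg K(f))
Rename bound variables to avoid capture: e↦a, b↦t.
  (\forall e\, \exists b\, (\neg S(e) \land Q(b,b))) \lor (\forall a\, Q(a,a)) \land (\exists d\, \forall t\, (\neg S(t) \land \neg S(d))) \lor (\exists f\, \neg K(f))
Finally move all quantifiers to the prefix:
  \forall e\, \exists b\, \forall a\, \exists d\, \forall t\, \exists f\, (\neg S(e) \land Q(b,b) \lor Q(a,a) \land \neg S(t) \land \neg S(d) \lor \neg K(f))
The prefix is \forall e \exists b \forall a \exists d \forall t \exists f: 3 universal, 3 existential.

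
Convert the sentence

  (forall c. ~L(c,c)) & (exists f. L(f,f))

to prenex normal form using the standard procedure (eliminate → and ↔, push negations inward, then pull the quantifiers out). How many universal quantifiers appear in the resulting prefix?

Pull the quantifiers to the front (each side's bound variable is not free in the other side):
  forall c. exists f. (~L(c,c) & L(f,f))
The prefix is forall c exists f: 1 universal, 1 existential.

1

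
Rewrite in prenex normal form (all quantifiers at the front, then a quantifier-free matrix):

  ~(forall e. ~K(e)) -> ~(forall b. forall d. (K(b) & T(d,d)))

First replace A → B with ¬A ∨ B.
  ~~(forall e. ~K(e)) | ~(forall b. forall d. (K(b) & T(d,d)))
Drive negations inward (¬∀x A ≡ ∃x ¬A, ¬∃x A ≡ ∀x ¬A, De Morgan for ∧/∨):
  (forall e. ~K(e)) | (exists b. exists d. (~K(b) | ~T(d,d)))
All bound variables are already distinct, so no renaming is needed.
Extract every quantifier outward, since the variables are now distinct and don't occur free across branches:
  forall e. exists b. exists d. (~K(e) | ~K(b) | ~T(d,d))

forall e. exists b. exists d. (~K(e) | ~K(b) | ~T(d,d))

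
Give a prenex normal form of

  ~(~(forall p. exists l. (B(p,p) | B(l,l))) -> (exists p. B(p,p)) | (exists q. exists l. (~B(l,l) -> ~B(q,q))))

exists p. forall l. forall x. forall q. forall w. (~B(p,p) & ~B(l,l) & ~B(x,x) & ~B(w,w) & B(q,q))

Rewrite implications/biconditionals: A → B as ¬A ∨ B.
  ~(~~(forall p. exists l. (B(p,p) | B(l,l))) | (exists p. B(p,p)) | (exists q. exists l. (~~B(l,l) | ~B(q,q))))
Push ¬ through the quantifiers and connectives to reach negation normal form:
  (exists p. forall l. (~B(p,p) & ~B(l,l))) & (forall p. ~B(p,p)) & (forall q. forall l. (~B(l,l) & B(q,q)))
Standardize variables apart so no two quantifiers bind the same name: p↦x, l↦w.
  (exists p. forall l. (~B(p,p) & ~B(l,l))) & (forall x. ~B(x,x)) & (forall q. forall w. (~B(w,w) & B(q,q)))
Finally move all quantifiers to the prefix:
  exists p. forall l. forall x. forall q. forall w. (~B(p,p) & ~B(l,l) & ~B(x,x) & ~B(w,w) & B(q,q))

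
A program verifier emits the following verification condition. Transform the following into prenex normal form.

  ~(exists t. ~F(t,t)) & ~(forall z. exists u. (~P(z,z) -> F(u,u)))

First replace A → B with ¬A ∨ B.
  ~(exists t. ~F(t,t)) & ~(forall z. exists u. (~~P(z,z) | F(u,u)))
Move each ¬ inward, flipping quantifiers it crosses:
  (forall t. F(t,t)) & (exists z. forall u. (~P(z,z) & ~F(u,u)))
All bound variables are already distinct, so no renaming is needed.
Finally move all quantifiers to the prefix:
  forall t. exists z. forall u. (F(t,t) & ~P(z,z) & ~F(u,u))

forall t. exists z. forall u. (F(t,t) & ~P(z,z) & ~F(u,u))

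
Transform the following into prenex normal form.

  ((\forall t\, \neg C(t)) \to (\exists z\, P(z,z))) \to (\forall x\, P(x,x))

Eliminate → and ↔ using ¬ and ∨.
  \neg (\neg (\forall t\, \neg C(t)) \lor (\exists z\, P(z,z))) \lor (\forall x\, P(x,x))
Move each ¬ inward, flipping quantifiers it crosses:
  (\forall t\, \neg C(t)) \land (\forall z\, \neg P(z,z)) \lor (\forall x\, P(x,x))
All bound variables are already distinct, so no renaming is needed.
Pull the quantifiers to the front (each side's bound variable is not free in the other side):
  \forall t\, \forall z\, \forall x\, (\neg C(t) \land \neg P(z,z) \lor P(x,x))

\forall t\, \forall z\, \forall x\, (\neg C(t) \land \neg P(z,z) \lor P(x,x))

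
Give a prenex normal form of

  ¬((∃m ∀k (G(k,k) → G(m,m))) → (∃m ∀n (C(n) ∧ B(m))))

Eliminate → and ↔ using ¬ and ∨.
  ¬(¬(∃m ∀k (¬G(k,k) ∨ G(m,m))) ∨ (∃m ∀n (C(n) ∧ B(m))))
Drive negations inward (¬∀x A ≡ ∃x ¬A, ¬∃x A ≡ ∀x ¬A, De Morgan for ∧/∨):
  (∃m ∀k (¬G(k,k) ∨ G(m,m))) ∧ (∀m ∃n (¬C(n) ∨ ¬B(m)))
Rename bound variables to avoid capture: m↦x.
  (∃m ∀k (¬G(k,k) ∨ G(m,m))) ∧ (∀x ∃n (¬C(n) ∨ ¬B(x)))
Finally move all quantifiers to the prefix:
  ∃m ∀k ∀x ∃n ((¬G(k,k) ∨ G(m,m)) ∧ (¬C(n) ∨ ¬B(x)))

∃m ∀k ∀x ∃n ((¬G(k,k) ∨ G(m,m)) ∧ (¬C(n) ∨ ¬B(x)))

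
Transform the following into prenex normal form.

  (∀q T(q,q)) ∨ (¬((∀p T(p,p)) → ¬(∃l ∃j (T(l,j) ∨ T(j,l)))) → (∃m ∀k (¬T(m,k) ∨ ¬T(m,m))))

Rewrite implications/biconditionals: A → B as ¬A ∨ B.
  (∀q T(q,q)) ∨ ¬¬(¬(∀p T(p,p)) ∨ ¬(∃l ∃j (T(l,j) ∨ T(j,l)))) ∨ (∃m ∀k (¬T(m,k) ∨ ¬T(m,m)))
Push ¬ through the quantifiers and connectives to reach negation normal form:
  (∀q T(q,q)) ∨ (∃p ¬T(p,p)) ∨ (∀l ∀j (¬T(l,j) ∧ ¬T(j,l))) ∨ (∃m ∀k (¬T(m,k) ∨ ¬T(m,m)))
Pull the quantifiers to the front (each side's bound variable is not free in the other side):
  ∀q ∃p ∀l ∀j ∃m ∀k (T(q,q) ∨ ¬T(p,p) ∨ ¬T(l,j) ∧ ¬T(j,l) ∨ ¬T(m,k) ∨ ¬T(m,m))

∀q ∃p ∀l ∀j ∃m ∀k (T(q,q) ∨ ¬T(p,p) ∨ ¬T(l,j) ∧ ¬T(j,l) ∨ ¬T(m,k) ∨ ¬T(m,m))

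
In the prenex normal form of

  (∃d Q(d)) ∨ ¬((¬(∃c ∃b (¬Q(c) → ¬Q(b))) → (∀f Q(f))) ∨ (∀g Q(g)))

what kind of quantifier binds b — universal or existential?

Rewrite implications/biconditionals: A → B as ¬A ∨ B.
  (∃d Q(d)) ∨ ¬(¬¬(∃c ∃b (¬¬Q(c) ∨ ¬Q(b))) ∨ (∀f Q(f)) ∨ (∀g Q(g)))
Push ¬ through the quantifiers and connectives to reach negation normal form:
  (∃d Q(d)) ∨ (∀c ∀b (¬Q(c) ∧ Q(b))) ∧ (∃f ¬Q(f)) ∧ (∃g ¬Q(g))
All bound variables are already distinct, so no renaming is needed.
Finally move all quantifiers to the prefix:
  ∃d ∀c ∀b ∃f ∃g (Q(d) ∨ ¬Q(c) ∧ Q(b) ∧ ¬Q(f) ∧ ¬Q(g))
The quantifier ∃b sits under an odd number of negations (counting the antecedent side of each →), so it flips to ∀b.

universal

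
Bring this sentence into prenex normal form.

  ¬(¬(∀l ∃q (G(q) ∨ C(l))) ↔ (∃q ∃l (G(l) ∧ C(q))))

First replace A → B with ¬A ∨ B; A ↔ B as (¬A ∨ B) ∧ (¬B ∨ A).
  ¬((¬¬(∀l ∃q (G(q) ∨ C(l))) ∨ (∃q ∃l (G(l) ∧ C(q)))) ∧ (¬(∃q ∃l (G(l) ∧ C(q))) ∨ ¬(∀l ∃q (G(q) ∨ C(l)))))
Drive negations inward (¬∀x A ≡ ∃x ¬A, ¬∃x A ≡ ∀x ¬A, De Morgan for ∧/∨):
  (∃l ∀q (¬G(q) ∧ ¬C(l))) ∧ (∀q ∀l (¬G(l) ∨ ¬C(q))) ∨ (∃q ∃l (G(l) ∧ C(q))) ∧ (∀l ∃q (G(q) ∨ C(l)))
Give each quantifier a distinct variable: q↦z1, l↦s, q↦a, l↦x1, l↦c, q↦p.
  (∃l ∀q (¬G(q) ∧ ¬C(l))) ∧ (∀z1 ∀s (¬G(s) ∨ ¬C(z1))) ∨ (∃a ∃x1 (G(x1) ∧ C(a))) ∧ (∀c ∃p (G(p) ∨ C(c)))
Finally move all quantifiers to the prefix:
  ∃l ∀q ∀z1 ∀s ∃a ∃x1 ∀c ∃p (¬G(q) ∧ ¬C(l) ∧ (¬G(s) ∨ ¬C(z1)) ∨ G(x1) ∧ C(a) ∧ (G(p) ∨ C(c)))

∃l ∀q ∀z1 ∀s ∃a ∃x1 ∀c ∃p (¬G(q) ∧ ¬C(l) ∧ (¬G(s) ∨ ¬C(z1)) ∨ G(x1) ∧ C(a) ∧ (G(p) ∨ C(c)))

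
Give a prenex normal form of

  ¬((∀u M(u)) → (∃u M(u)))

∀u ∀s (M(u) ∧ ¬M(s))

Eliminate → and ↔ using ¬ and ∨.
  ¬(¬(∀u M(u)) ∨ (∃u M(u)))
Drive negations inward (¬∀x A ≡ ∃x ¬A, ¬∃x A ≡ ∀x ¬A, De Morgan for ∧/∨):
  (∀u M(u)) ∧ (∀u ¬M(u))
Rename bound variables to avoid capture: u↦s.
  (∀u M(u)) ∧ (∀s ¬M(s))
Pull the quantifiers to the front (each side's bound variable is not free in the other side):
  ∀u ∀s (M(u) ∧ ¬M(s))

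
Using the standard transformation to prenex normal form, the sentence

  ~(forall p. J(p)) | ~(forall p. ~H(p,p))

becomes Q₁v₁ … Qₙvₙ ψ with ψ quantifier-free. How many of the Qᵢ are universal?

0

Drive negations inward (¬∀x A ≡ ∃x ¬A, ¬∃x A ≡ ∀x ¬A, De Morgan for ∧/∨):
  (exists p. ~J(p)) | (exists p. H(p,p))
Standardize variables apart so no two quantifiers bind the same name: p↦t.
  (exists p. ~J(p)) | (exists t. H(t,t))
Pull the quantifiers to the front (each side's bound variable is not free in the other side):
  exists p. exists t. (~J(p) | H(t,t))
The prefix is exists p exists t: 0 universal, 2 existential.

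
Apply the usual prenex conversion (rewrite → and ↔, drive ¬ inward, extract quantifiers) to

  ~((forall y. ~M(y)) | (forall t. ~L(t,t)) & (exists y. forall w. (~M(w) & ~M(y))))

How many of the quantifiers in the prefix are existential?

Drive negations inward (¬∀x A ≡ ∃x ¬A, ¬∃x A ≡ ∀x ¬A, De Morgan for ∧/∨):
  (exists y. M(y)) & ((exists t. L(t,t)) | (forall y. exists w. (M(w) | M(y))))
Give each quantifier a distinct variable: y↦c.
  (exists y. M(y)) & ((exists t. L(t,t)) | (forall c. exists w. (M(w) | M(c))))
Extract every quantifier outward, since the variables are now distinct and don't occur free across branches:
  exists y. exists t. forall c. exists w. (M(y) & (L(t,t) | M(w) | M(c)))
The prefix is exists y exists t forall c exists w: 1 universal, 3 existential.

3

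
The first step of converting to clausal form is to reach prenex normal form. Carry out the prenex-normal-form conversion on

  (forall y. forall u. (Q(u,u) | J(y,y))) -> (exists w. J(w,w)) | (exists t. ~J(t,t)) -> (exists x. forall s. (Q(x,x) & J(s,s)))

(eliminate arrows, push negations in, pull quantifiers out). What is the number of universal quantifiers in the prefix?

Rewrite implications/biconditionals: A → B as ¬A ∨ B.
  ~(forall y. forall u. (Q(u,u) | J(y,y))) | ~((exists w. J(w,w)) | (exists t. ~J(t,t))) | (exists x. forall s. (Q(x,x) & J(s,s)))
Drive negations inward (¬∀x A ≡ ∃x ¬A, ¬∃x A ≡ ∀x ¬A, De Morgan for ∧/∨):
  (exists y. exists u. (~Q(u,u) & ~J(y,y))) | (forall w. ~J(w,w)) & (forall t. J(t,t)) | (exists x. forall s. (Q(x,x) & J(s,s)))
Extract every quantifier outward, since the variables are now distinct and don't occur free across branches:
  exists y. exists u. forall w. forall t. exists x. forall s. (~Q(u,u) & ~J(y,y) | ~J(w,w) & J(t,t) | Q(x,x) & J(s,s))
The prefix is exists y exists u forall w forall t exists x forall s: 3 universal, 3 existential.

3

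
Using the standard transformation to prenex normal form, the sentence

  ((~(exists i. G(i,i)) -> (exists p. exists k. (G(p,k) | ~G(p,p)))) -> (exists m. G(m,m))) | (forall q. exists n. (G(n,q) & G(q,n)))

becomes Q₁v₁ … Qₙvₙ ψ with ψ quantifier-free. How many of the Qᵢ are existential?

2

First replace A → B with ¬A ∨ B.
  ~(~~(exists i. G(i,i)) | (exists p. exists k. (G(p,k) | ~G(p,p)))) | (exists m. G(m,m)) | (forall q. exists n. (G(n,q) & G(q,n)))
Push ¬ through the quantifiers and connectives to reach negation normal form:
  (forall i. ~G(i,i)) & (forall p. forall k. (~G(p,k) & G(p,p))) | (exists m. G(m,m)) | (forall q. exists n. (G(n,q) & G(q,n)))
All bound variables are already distinct, so no renaming is needed.
Finally move all quantifiers to the prefix:
  forall i. forall p. forall k. exists m. forall q. exists n. (~G(i,i) & ~G(p,k) & G(p,p) | G(m,m) | G(n,q) & G(q,n))
The prefix is forall i forall p forall k exists m forall q exists n: 4 universal, 2 existential.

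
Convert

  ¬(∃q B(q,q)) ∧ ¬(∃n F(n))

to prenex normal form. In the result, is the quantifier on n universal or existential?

Drive negations inward (¬∀x A ≡ ∃x ¬A, ¬∃x A ≡ ∀x ¬A, De Morgan for ∧/∨):
  (∀q ¬B(q,q)) ∧ (∀n ¬F(n))
All bound variables are already distinct, so no renaming is needed.
Extract every quantifier outward, since the variables are now distinct and don't occur free across branches:
  ∀q ∀n (¬B(q,q) ∧ ¬F(n))
The quantifier ∃n sits under an odd number of negations, so it flips to ∀n.

universal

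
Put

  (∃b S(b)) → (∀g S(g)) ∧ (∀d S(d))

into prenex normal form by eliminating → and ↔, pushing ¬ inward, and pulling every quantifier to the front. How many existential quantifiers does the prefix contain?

Eliminate → and ↔ using ¬ and ∨.
  ¬(∃b S(b)) ∨ (∀g S(g)) ∧ (∀d S(d))
Drive negations inward (¬∀x A ≡ ∃x ¬A, ¬∃x A ≡ ∀x ¬A, De Morgan for ∧/∨):
  (∀b ¬S(b)) ∨ (∀g S(g)) ∧ (∀d S(d))
All bound variables are already distinct, so no renaming is needed.
Extract every quantifier outward, since the variables are now distinct and don't occur free across branches:
  ∀b ∀g ∀d (¬S(b) ∨ S(g) ∧ S(d))
The prefix is ∀b ∀g ∀d: 3 universal, 0 existential.

0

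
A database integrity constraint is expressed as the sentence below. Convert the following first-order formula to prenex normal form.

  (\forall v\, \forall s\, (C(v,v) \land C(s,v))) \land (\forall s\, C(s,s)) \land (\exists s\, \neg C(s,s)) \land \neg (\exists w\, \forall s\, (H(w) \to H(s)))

First replace A → B with ¬A ∨ B.
  (\forall v\, \forall s\, (C(v,v) \land C(s,v))) \land (\forall s\, C(s,s)) \land (\exists s\, \neg C(s,s)) \land \neg (\exists w\, \forall s\, (\neg H(w) \lor H(s)))
Drive negations inward (¬∀x A ≡ ∃x ¬A, ¬∃x A ≡ ∀x ¬A, De Morgan for ∧/∨):
  (\forall v\, \forall s\, (C(v,v) \land C(s,v))) \land (\forall s\, C(s,s)) \land (\exists s\, \neg C(s,s)) \land (\forall w\, \exists s\, (H(w) \land \neg H(s)))
Give each quantifier a distinct variable: s↦y, s↦y1, s↦u1.
  (\forall v\, \forall s\, (C(v,v) \land C(s,v))) \land (\forall y\, C(y,y)) \land (\exists y1\, \neg C(y1,y1)) \land (\forall w\, \exists u1\, (H(w) \land \neg H(u1)))
Extract every quantifier outward, since the variables are now distinct and don't occur free across branches:
  \forall v\, \forall s\, \forall y\, \exists y1\, \forall w\, \exists u1\, (C(v,v) \land C(s,v) \land C(y,y) \land \neg C(y1,y1) \land H(w) \land \neg H(u1))

\forall v\, \forall s\, \forall y\, \exists y1\, \forall w\, \exists u1\, (C(v,v) \land C(s,v) \land C(y,y) \land \neg C(y1,y1) \land H(w) \land \neg H(u1))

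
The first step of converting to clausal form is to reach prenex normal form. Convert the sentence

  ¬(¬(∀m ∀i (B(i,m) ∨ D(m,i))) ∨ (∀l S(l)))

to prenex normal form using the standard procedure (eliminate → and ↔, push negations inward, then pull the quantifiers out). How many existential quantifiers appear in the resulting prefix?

1

Move each ¬ inward, flipping quantifiers it crosses:
  (∀m ∀i (B(i,m) ∨ D(m,i))) ∧ (∃l ¬S(l))
All bound variables are already distinct, so no renaming is needed.
Finally move all quantifiers to the prefix:
  ∀m ∀i ∃l ((B(i,m) ∨ D(m,i)) ∧ ¬S(l))
The prefix is ∀m ∀i ∃l: 2 universal, 1 existential.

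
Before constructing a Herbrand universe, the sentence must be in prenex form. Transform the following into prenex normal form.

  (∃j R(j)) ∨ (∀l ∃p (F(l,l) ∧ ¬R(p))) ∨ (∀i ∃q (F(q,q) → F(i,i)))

Rewrite implications/biconditionals: A → B as ¬A ∨ B.
  (∃j R(j)) ∨ (∀l ∃p (F(l,l) ∧ ¬R(p))) ∨ (∀i ∃q (¬F(q,q) ∨ F(i,i)))
Pull the quantifiers to the front (each side's bound variable is not free in the other side):
  ∃j ∀l ∃p ∀i ∃q (R(j) ∨ F(l,l) ∧ ¬R(p) ∨ ¬F(q,q) ∨ F(i,i))

∃j ∀l ∃p ∀i ∃q (R(j) ∨ F(l,l) ∧ ¬R(p) ∨ ¬F(q,q) ∨ F(i,i))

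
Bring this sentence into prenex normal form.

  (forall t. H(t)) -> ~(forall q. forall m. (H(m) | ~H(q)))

exists t. exists q. exists m. (~H(t) | ~H(m) & H(q))

First replace A → B with ¬A ∨ B.
  ~(forall t. H(t)) | ~(forall q. forall m. (H(m) | ~H(q)))
Drive negations inward (¬∀x A ≡ ∃x ¬A, ¬∃x A ≡ ∀x ¬A, De Morgan for ∧/∨):
  (exists t. ~H(t)) | (exists q. exists m. (~H(m) & H(q)))
Finally move all quantifiers to the prefix:
  exists t. exists q. exists m. (~H(t) | ~H(m) & H(q))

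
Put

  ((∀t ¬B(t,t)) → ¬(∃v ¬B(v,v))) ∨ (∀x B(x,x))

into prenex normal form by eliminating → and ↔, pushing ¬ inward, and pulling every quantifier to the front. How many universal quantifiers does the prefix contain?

2

First replace A → B with ¬A ∨ B.
  ¬(∀t ¬B(t,t)) ∨ ¬(∃v ¬B(v,v)) ∨ (∀x B(x,x))
Push ¬ through the quantifiers and connectives to reach negation normal form:
  (∃t B(t,t)) ∨ (∀v B(v,v)) ∨ (∀x B(x,x))
Extract every quantifier outward, since the variables are now distinct and don't occur free across branches:
  ∃t ∀v ∀x (B(t,t) ∨ B(v,v) ∨ B(x,x))
The prefix is ∃t ∀v ∀x: 2 universal, 1 existential.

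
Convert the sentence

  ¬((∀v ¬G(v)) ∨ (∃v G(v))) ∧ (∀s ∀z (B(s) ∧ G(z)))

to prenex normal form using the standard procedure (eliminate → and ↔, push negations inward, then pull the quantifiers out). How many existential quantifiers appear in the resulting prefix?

Push ¬ through the quantifiers and connectives to reach negation normal form:
  (∃v G(v)) ∧ (∀v ¬G(v)) ∧ (∀s ∀z (B(s) ∧ G(z)))
Rename bound variables to avoid capture: v↦y1.
  (∃v G(v)) ∧ (∀y1 ¬G(y1)) ∧ (∀s ∀z (B(s) ∧ G(z)))
Extract every quantifier outward, since the variables are now distinct and don't occur free across branches:
  ∃v ∀y1 ∀s ∀z (G(v) ∧ ¬G(y1) ∧ B(s) ∧ G(z))
The prefix is ∃v ∀y1 ∀s ∀z: 3 universal, 1 existential.

1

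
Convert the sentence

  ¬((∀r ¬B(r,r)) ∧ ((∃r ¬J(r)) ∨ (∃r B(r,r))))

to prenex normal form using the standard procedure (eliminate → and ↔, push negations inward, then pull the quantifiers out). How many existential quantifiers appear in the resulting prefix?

Move each ¬ inward, flipping quantifiers it crosses:
  (∃r B(r,r)) ∨ (∀r J(r)) ∧ (∀r ¬B(r,r))
Give each quantifier a distinct variable: r↦u, r↦q.
  (∃r B(r,r)) ∨ (∀u J(u)) ∧ (∀q ¬B(q,q))
Finally move all quantifiers to the prefix:
  ∃r ∀u ∀q (B(r,r) ∨ J(u) ∧ ¬B(q,q))
The prefix is ∃r ∀u ∀q: 2 universal, 1 existential.

1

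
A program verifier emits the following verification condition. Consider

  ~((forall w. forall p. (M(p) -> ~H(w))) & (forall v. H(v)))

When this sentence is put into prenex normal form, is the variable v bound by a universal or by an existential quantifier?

Eliminate → and ↔ using ¬ and ∨.
  ~((forall w. forall p. (~M(p) | ~H(w))) & (forall v. H(v)))
Push ¬ through the quantifiers and connectives to reach negation normal form:
  (exists w. exists p. (M(p) & H(w))) | (exists v. ~H(v))
All bound variables are already distinct, so no renaming is needed.
Finally move all quantifiers to the prefix:
  exists w. exists p. exists v. (M(p) & H(w) | ~H(v))
The quantifier forall v sits under an odd number of negations (counting the antecedent side of each →), so it flips to exists v.

existential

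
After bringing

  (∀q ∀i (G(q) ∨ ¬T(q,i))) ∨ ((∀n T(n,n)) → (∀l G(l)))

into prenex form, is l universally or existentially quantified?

First replace A → B with ¬A ∨ B.
  (∀q ∀i (G(q) ∨ ¬T(q,i))) ∨ ¬(∀n T(n,n)) ∨ (∀l G(l))
Push ¬ through the quantifiers and connectives to reach negation normal form:
  (∀q ∀i (G(q) ∨ ¬T(q,i))) ∨ (∃n ¬T(n,n)) ∨ (∀l G(l))
Finally move all quantifiers to the prefix:
  ∀q ∀i ∃n ∀l (G(q) ∨ ¬T(q,i) ∨ ¬T(n,n) ∨ G(l))
The quantifier ∀l sits under an even number of negations (counting the antecedent side of each →), so it remains universal.

universal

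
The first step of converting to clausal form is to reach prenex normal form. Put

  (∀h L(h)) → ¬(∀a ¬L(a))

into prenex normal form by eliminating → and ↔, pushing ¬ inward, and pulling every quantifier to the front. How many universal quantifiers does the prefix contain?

First replace A → B with ¬A ∨ B.
  ¬(∀h L(h)) ∨ ¬(∀a ¬L(a))
Push ¬ through the quantifiers and connectives to reach negation normal form:
  (∃h ¬L(h)) ∨ (∃a L(a))
All bound variables are already distinct, so no renaming is needed.
Pull the quantifiers to the front (each side's bound variable is not free in the other side):
  ∃h ∃a (¬L(h) ∨ L(a))
The prefix is ∃h ∃a: 0 universal, 2 existential.

0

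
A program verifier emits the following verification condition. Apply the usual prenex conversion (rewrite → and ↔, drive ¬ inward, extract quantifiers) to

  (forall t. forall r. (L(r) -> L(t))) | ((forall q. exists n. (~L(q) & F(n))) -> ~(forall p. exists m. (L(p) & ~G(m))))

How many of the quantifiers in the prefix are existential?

Eliminate → and ↔ using ¬ and ∨.
  (forall t. forall r. (~L(r) | L(t))) | ~(forall q. exists n. (~L(q) & F(n))) | ~(forall p. exists m. (L(p) & ~G(m)))
Drive negations inward (¬∀x A ≡ ∃x ¬A, ¬∃x A ≡ ∀x ¬A, De Morgan for ∧/∨):
  (forall t. forall r. (~L(r) | L(t))) | (exists q. forall n. (L(q) | ~F(n))) | (exists p. forall m. (~L(p) | G(m)))
Finally move all quantifiers to the prefix:
  forall t. forall r. exists q. forall n. exists p. forall m. (~L(r) | L(t) | L(q) | ~F(n) | ~L(p) | G(m))
The prefix is forall t forall r exists q forall n exists p forall m: 4 universal, 2 existential.

2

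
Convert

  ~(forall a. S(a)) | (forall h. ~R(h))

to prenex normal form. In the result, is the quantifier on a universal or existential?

Move each ¬ inward, flipping quantifiers it crosses:
  (exists a. ~S(a)) | (forall h. ~R(h))
Extract every quantifier outward, since the variables are now distinct and don't occur free across branches:
  exists a. forall h. (~S(a) | ~R(h))
The quantifier forall a sits under an odd number of negations, so it flips to exists a.

existential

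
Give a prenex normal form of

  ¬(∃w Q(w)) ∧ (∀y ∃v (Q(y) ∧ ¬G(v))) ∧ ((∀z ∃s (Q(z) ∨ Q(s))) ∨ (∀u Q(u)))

Move each ¬ inward, flipping quantifiers it crosses:
  (∀w ¬Q(w)) ∧ (∀y ∃v (Q(y) ∧ ¬G(v))) ∧ ((∀z ∃s (Q(z) ∨ Q(s))) ∨ (∀u Q(u)))
Pull the quantifiers to the front (each side's bound variable is not free in the other side):
  ∀w ∀y ∃v ∀z ∃s ∀u (¬Q(w) ∧ Q(y) ∧ ¬G(v) ∧ (Q(z) ∨ Q(s) ∨ Q(u)))

∀w ∀y ∃v ∀z ∃s ∀u (¬Q(w) ∧ Q(y) ∧ ¬G(v) ∧ (Q(z) ∨ Q(s) ∨ Q(u)))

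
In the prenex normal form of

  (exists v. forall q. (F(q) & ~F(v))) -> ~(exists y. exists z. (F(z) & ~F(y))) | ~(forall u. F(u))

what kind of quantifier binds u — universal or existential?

existential

Eliminate → and ↔ using ¬ and ∨.
  ~(exists v. forall q. (F(q) & ~F(v))) | ~(exists y. exists z. (F(z) & ~F(y))) | ~(forall u. F(u))
Push ¬ through the quantifiers and connectives to reach negation normal form:
  (forall v. exists q. (~F(q) | F(v))) | (forall y. forall z. (~F(z) | F(y))) | (exists u. ~F(u))
All bound variables are already distinct, so no renaming is needed.
Pull the quantifiers to the front (each side's bound variable is not free in the other side):
  forall v. exists q. forall y. forall z. exists u. (~F(q) | F(v) | ~F(z) | F(y) | ~F(u))
The quantifier forall u sits under an odd number of negations (counting the antecedent side of each →), so it flips to exists u.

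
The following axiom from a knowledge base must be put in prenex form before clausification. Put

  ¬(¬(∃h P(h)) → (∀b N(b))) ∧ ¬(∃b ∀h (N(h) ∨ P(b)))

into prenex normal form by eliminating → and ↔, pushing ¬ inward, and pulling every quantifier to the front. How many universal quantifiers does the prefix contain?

2

Rewrite implications/biconditionals: A → B as ¬A ∨ B.
  ¬(¬¬(∃h P(h)) ∨ (∀b N(b))) ∧ ¬(∃b ∀h (N(h) ∨ P(b)))
Drive negations inward (¬∀x A ≡ ∃x ¬A, ¬∃x A ≡ ∀x ¬A, De Morgan for ∧/∨):
  (∀h ¬P(h)) ∧ (∃b ¬N(b)) ∧ (∀b ∃h (¬N(h) ∧ ¬P(b)))
Rename bound variables to avoid capture: b↦z, h↦u1.
  (∀h ¬P(h)) ∧ (∃b ¬N(b)) ∧ (∀z ∃u1 (¬N(u1) ∧ ¬P(z)))
Pull the quantifiers to the front (each side's bound variable is not free in the other side):
  ∀h ∃b ∀z ∃u1 (¬P(h) ∧ ¬N(b) ∧ ¬N(u1) ∧ ¬P(z))
The prefix is ∀h ∃b ∀z ∃u1: 2 universal, 2 existential.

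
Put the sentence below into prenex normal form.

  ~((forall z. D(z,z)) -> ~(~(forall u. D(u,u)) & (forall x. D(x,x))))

Rewrite implications/biconditionals: A → B as ¬A ∨ B.
  ~(~(forall z. D(z,z)) | ~(~(forall u. D(u,u)) & (forall x. D(x,x))))
Push ¬ through the quantifiers and connectives to reach negation normal form:
  (forall z. D(z,z)) & (exists u. ~D(u,u)) & (forall x. D(x,x))
Extract every quantifier outward, since the variables are now distinct and don't occur free across branches:
  forall z. exists u. forall x. (D(z,z) & ~D(u,u) & D(x,x))

forall z. exists u. forall x. (D(z,z) & ~D(u,u) & D(x,x))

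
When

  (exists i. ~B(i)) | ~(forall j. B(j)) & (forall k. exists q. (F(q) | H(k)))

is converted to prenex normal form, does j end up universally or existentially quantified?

Push ¬ through the quantifiers and connectives to reach negation normal form:
  (exists i. ~B(i)) | (exists j. ~B(j)) & (forall k. exists q. (F(q) | H(k)))
All bound variables are already distinct, so no renaming is needed.
Finally move all quantifiers to the prefix:
  exists i. exists j. forall k. exists q. (~B(i) | ~B(j) & (F(q) | H(k)))
The quantifier forall j sits under an odd number of negations, so it flips to exists j.

existential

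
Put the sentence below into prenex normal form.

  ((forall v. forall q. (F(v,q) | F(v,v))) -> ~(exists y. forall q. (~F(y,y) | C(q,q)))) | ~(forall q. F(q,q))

exists v. exists q. forall y. exists y1. exists a. (~F(v,q) & ~F(v,v) | F(y,y) & ~C(y1,y1) | ~F(a,a))

Eliminate → and ↔ using ¬ and ∨.
  ~(forall v. forall q. (F(v,q) | F(v,v))) | ~(exists y. forall q. (~F(y,y) | C(q,q))) | ~(forall q. F(q,q))
Drive negations inward (¬∀x A ≡ ∃x ¬A, ¬∃x A ≡ ∀x ¬A, De Morgan for ∧/∨):
  (exists v. exists q. (~F(v,q) & ~F(v,v))) | (forall y. exists q. (F(y,y) & ~C(q,q))) | (exists q. ~F(q,q))
Rename bound variables to avoid capture: q↦y1, q↦a.
  (exists v. exists q. (~F(v,q) & ~F(v,v))) | (forall y. exists y1. (F(y,y) & ~C(y1,y1))) | (exists a. ~F(a,a))
Finally move all quantifiers to the prefix:
  exists v. exists q. forall y. exists y1. exists a. (~F(v,q) & ~F(v,v) | F(y,y) & ~C(y1,y1) | ~F(a,a))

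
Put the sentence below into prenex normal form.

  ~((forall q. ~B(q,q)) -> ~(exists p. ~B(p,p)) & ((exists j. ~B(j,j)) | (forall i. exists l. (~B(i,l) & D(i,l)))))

forall q. exists p. forall j. exists i. forall l. (~B(q,q) & (~B(p,p) | B(j,j) & (B(i,l) | ~D(i,l))))

Rewrite implications/biconditionals: A → B as ¬A ∨ B.
  ~(~(forall q. ~B(q,q)) | ~(exists p. ~B(p,p)) & ((exists j. ~B(j,j)) | (forall i. exists l. (~B(i,l) & D(i,l)))))
Push ¬ through the quantifiers and connectives to reach negation normal form:
  (forall q. ~B(q,q)) & ((exists p. ~B(p,p)) | (forall j. B(j,j)) & (exists i. forall l. (B(i,l) | ~D(i,l))))
All bound variables are already distinct, so no renaming is needed.
Finally move all quantifiers to the prefix:
  forall q. exists p. forall j. exists i. forall l. (~B(q,q) & (~B(p,p) | B(j,j) & (B(i,l) | ~D(i,l))))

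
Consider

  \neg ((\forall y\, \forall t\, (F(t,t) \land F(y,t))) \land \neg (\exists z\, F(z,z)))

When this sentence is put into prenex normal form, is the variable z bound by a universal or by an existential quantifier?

Push ¬ through the quantifiers and connectives to reach negation normal form:
  (\exists y\, \exists t\, (\neg F(t,t) \lor \neg F(y,t))) \lor (\exists z\, F(z,z))
All bound variables are already distinct, so no renaming is needed.
Extract every quantifier outward, since the variables are now distinct and don't occur free across branches:
  \exists y\, \exists t\, \exists z\, (\neg F(t,t) \lor \neg F(y,t) \lor F(z,z))
The quantifier \exists z sits under an even number of negations, so it remains existential.

existential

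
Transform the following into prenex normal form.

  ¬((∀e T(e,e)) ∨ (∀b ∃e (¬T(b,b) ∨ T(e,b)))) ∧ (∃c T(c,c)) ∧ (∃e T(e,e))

∃e ∃b ∀a ∃c ∃y (¬T(e,e) ∧ T(b,b) ∧ ¬T(a,b) ∧ T(c,c) ∧ T(y,y))

Drive negations inward (¬∀x A ≡ ∃x ¬A, ¬∃x A ≡ ∀x ¬A, De Morgan for ∧/∨):
  (∃e ¬T(e,e)) ∧ (∃b ∀e (T(b,b) ∧ ¬T(e,b))) ∧ (∃c T(c,c)) ∧ (∃e T(e,e))
Standardize variables apart so no two quantifiers bind the same name: e↦a, e↦y.
  (∃e ¬T(e,e)) ∧ (∃b ∀a (T(b,b) ∧ ¬T(a,b))) ∧ (∃c T(c,c)) ∧ (∃y T(y,y))
Extract every quantifier outward, since the variables are now distinct and don't occur free across branches:
  ∃e ∃b ∀a ∃c ∃y (¬T(e,e) ∧ T(b,b) ∧ ¬T(a,b) ∧ T(c,c) ∧ T(y,y))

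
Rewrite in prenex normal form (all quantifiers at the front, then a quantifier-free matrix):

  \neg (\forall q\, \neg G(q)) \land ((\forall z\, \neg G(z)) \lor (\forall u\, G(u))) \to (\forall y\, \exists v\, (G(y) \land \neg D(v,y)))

Eliminate → and ↔ using ¬ and ∨.
  \neg (\neg (\forall q\, \neg G(q)) \land ((\forall z\, \neg G(z)) \lor (\forall u\, G(u)))) \lor (\forall y\, \exists v\, (G(y) \land \neg D(v,y)))
Push ¬ through the quantifiers and connectives to reach negation normal form:
  (\forall q\, \neg G(q)) \lor (\exists z\, G(z)) \land (\exists u\, \neg G(u)) \lor (\forall y\, \exists v\, (G(y) \land \neg D(v,y)))
Pull the quantifiers to the front (each side's bound variable is not free in the other side):
  \forall q\, \exists z\, \exists u\, \forall y\, \exists v\, (\neg G(q) \lor G(z) \land \neg G(u) \lor G(y) \land \neg D(v,y))

\forall q\, \exists z\, \exists u\, \forall y\, \exists v\, (\neg G(q) \lor G(z) \land \neg G(u) \lor G(y) \land \neg D(v,y))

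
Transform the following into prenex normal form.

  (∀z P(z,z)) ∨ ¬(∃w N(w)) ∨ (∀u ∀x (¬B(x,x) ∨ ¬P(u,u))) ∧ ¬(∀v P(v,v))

Push ¬ through the quantifiers and connectives to reach negation normal form:
  (∀z P(z,z)) ∨ (∀w ¬N(w)) ∨ (∀u ∀x (¬B(x,x) ∨ ¬P(u,u))) ∧ (∃v ¬P(v,v))
Extract every quantifier outward, since the variables are now distinct and don't occur free across branches:
  ∀z ∀w ∀u ∀x ∃v (P(z,z) ∨ ¬N(w) ∨ (¬B(x,x) ∨ ¬P(u,u)) ∧ ¬P(v,v))

∀z ∀w ∀u ∀x ∃v (P(z,z) ∨ ¬N(w) ∨ (¬B(x,x) ∨ ¬P(u,u)) ∧ ¬P(v,v))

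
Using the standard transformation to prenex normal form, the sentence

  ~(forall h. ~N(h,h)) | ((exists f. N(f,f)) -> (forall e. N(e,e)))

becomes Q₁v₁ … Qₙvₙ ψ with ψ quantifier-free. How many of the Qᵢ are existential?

1

Eliminate → and ↔ using ¬ and ∨.
  ~(forall h. ~N(h,h)) | ~(exists f. N(f,f)) | (forall e. N(e,e))
Move each ¬ inward, flipping quantifiers it crosses:
  (exists h. N(h,h)) | (forall f. ~N(f,f)) | (forall e. N(e,e))
All bound variables are already distinct, so no renaming is needed.
Finally move all quantifiers to the prefix:
  exists h. forall f. forall e. (N(h,h) | ~N(f,f) | N(e,e))
The prefix is exists h forall f forall e: 2 universal, 1 existential.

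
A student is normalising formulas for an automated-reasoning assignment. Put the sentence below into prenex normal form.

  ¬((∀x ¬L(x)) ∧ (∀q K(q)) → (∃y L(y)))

∀x ∀q ∀y (¬L(x) ∧ K(q) ∧ ¬L(y))

Eliminate → and ↔ using ¬ and ∨.
  ¬(¬((∀x ¬L(x)) ∧ (∀q K(q))) ∨ (∃y L(y)))
Push ¬ through the quantifiers and connectives to reach negation normal form:
  (∀x ¬L(x)) ∧ (∀q K(q)) ∧ (∀y ¬L(y))
Extract every quantifier outward, since the variables are now distinct and don't occur free across branches:
  ∀x ∀q ∀y (¬L(x) ∧ K(q) ∧ ¬L(y))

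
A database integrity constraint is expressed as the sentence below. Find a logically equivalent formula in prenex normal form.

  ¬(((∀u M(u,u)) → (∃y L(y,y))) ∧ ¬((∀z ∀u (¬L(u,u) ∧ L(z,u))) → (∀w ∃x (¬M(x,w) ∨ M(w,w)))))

∀u ∀y ∃z ∃t ∀w ∃x (M(u,u) ∧ ¬L(y,y) ∨ L(t,t) ∨ ¬L(z,t) ∨ ¬M(x,w) ∨ M(w,w))

Rewrite implications/biconditionals: A → B as ¬A ∨ B.
  ¬((¬(∀u M(u,u)) ∨ (∃y L(y,y))) ∧ ¬(¬(∀z ∀u (¬L(u,u) ∧ L(z,u))) ∨ (∀w ∃x (¬M(x,w) ∨ M(w,w)))))
Push ¬ through the quantifiers and connectives to reach negation normal form:
  (∀u M(u,u)) ∧ (∀y ¬L(y,y)) ∨ (∃z ∃u (L(u,u) ∨ ¬L(z,u))) ∨ (∀w ∃x (¬M(x,w) ∨ M(w,w)))
Standardize variables apart so no two quantifiers bind the same name: u↦t.
  (∀u M(u,u)) ∧ (∀y ¬L(y,y)) ∨ (∃z ∃t (L(t,t) ∨ ¬L(z,t))) ∨ (∀w ∃x (¬M(x,w) ∨ M(w,w)))
Finally move all quantifiers to the prefix:
  ∀u ∀y ∃z ∃t ∀w ∃x (M(u,u) ∧ ¬L(y,y) ∨ L(t,t) ∨ ¬L(z,t) ∨ ¬M(x,w) ∨ M(w,w))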